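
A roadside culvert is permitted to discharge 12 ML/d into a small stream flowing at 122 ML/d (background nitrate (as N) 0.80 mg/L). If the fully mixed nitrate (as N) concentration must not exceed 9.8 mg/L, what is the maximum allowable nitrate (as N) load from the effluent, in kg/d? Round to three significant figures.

Mass balance at the limit: 122.0·0.8000 + 12.00·Cₑ = 134.0·9.8 → Cₑ = 101.3 mg/L.
12.00 ML/d = 0.1389 m³/s. Load = 0.1389 m³/s × 101.3 g/m³ × 86 400 s/d = 1216 kg/d.

1220 kg/d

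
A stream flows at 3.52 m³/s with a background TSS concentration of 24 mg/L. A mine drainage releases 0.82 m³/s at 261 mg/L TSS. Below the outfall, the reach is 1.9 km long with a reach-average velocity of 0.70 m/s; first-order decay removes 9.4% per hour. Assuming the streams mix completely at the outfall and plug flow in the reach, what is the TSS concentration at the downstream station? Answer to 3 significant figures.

63.8 mg/L

Conservation of mass: C = (3.520·24.00 + 0.8200·261.0) / 4.340 = 298.5/4.340 = 68.78 mg/L.
Travel time t = 1.9·1000 / 0.70 = 2714 s = 0.7540 h.
9.4%/h lost → k = −ln(1 − 0.094) = 0.09872 h⁻¹.
Applying C = C₀e^(−kt): 68.78 × 0.9283 = 63.85 mg/L.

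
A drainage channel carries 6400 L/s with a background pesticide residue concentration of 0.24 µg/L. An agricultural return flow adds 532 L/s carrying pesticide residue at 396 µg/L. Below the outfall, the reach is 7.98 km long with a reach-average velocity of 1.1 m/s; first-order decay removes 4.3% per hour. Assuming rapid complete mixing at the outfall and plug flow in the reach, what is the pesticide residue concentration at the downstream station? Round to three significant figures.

Conservation of mass: C = (6400·0.2400 + 532.0·396.0) / 6932 = 212200/6932 = 30.61 µg/L.
Travel time t = 7.98·1000 / 1.1 = 7255 s = 2.015 h.
4.3%/h lost → k = −ln(1 − 0.043) = 0.04395 h⁻¹.
Decay over the reach: 30.61·exp(−kt) = 30.61·0.9152 = 28.02 µg/L.

28.0 µg/L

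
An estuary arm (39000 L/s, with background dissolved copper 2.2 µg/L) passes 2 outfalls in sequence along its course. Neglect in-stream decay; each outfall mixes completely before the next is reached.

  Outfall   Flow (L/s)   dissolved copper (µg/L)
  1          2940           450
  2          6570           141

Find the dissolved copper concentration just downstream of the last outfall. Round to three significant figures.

48.1 µg/L

Outfall 1: combined Q = 41940 L/s; C = (39000·2.200 + 2940·450.0)/41940 = 33.59 µg/L.
Outfall 2: combined Q = 48510 L/s; C = (41940·33.59 + 6570·141.0)/48510 = 48.14 µg/L.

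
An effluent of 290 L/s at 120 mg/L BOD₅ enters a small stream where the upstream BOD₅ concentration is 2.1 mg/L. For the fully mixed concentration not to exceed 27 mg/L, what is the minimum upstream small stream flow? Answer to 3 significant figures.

1080 L/s

Set C_mix = 27: (Q·2.100 + 290.0·120.0) / (Q + 290.0) = 27
→ Q = 290.0·(120.0 − 27)/(27 − 2.100) = 1083 L/s.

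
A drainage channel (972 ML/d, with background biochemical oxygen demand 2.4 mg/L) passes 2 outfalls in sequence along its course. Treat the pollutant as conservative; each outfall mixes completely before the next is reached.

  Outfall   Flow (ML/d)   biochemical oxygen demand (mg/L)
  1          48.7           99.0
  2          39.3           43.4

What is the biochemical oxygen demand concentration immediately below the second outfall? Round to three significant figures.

8.36 mg/L

After outfall 1: Q = 972.0 + 48.70 = 1021 ML/d; C = (972.0·2.400 + 48.70·99.00)/1021 = 7.009 mg/L.
After outfall 2: Q = 1021 + 39.30 = 1060 ML/d; C = (1021·7.009 + 39.30·43.40)/1060 = 8.358 mg/L.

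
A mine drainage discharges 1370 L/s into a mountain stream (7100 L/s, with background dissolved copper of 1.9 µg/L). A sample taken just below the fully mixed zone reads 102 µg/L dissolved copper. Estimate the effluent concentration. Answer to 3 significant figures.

621 µg/L

Mass balance: 7100·1.900 + 1370·Cₑ = 8470·102.0
→ Cₑ = (8470·102.0 − 7100·1.900) / 1370 = 620.8 µg/L.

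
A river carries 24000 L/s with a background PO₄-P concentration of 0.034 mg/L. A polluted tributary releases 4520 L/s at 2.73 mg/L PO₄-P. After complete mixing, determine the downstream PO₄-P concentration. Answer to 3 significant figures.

0.461 mg/L

Mass balance: C = (24000·0.03400 + 4520·2.730) / 28520 = 13160/28520 = 0.4613 mg/L.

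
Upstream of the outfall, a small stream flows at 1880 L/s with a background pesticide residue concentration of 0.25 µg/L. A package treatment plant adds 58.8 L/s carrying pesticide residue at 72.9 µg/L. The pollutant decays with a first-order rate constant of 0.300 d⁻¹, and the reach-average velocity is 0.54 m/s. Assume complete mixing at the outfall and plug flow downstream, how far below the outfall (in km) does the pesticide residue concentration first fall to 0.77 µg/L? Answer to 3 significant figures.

180 km

After mixing, C = (1880·0.2500 + 58.80·72.90) / 1939 = 4757/1939 = 2.453 µg/L.
Set 2.453·exp(−k·t) = 0.77 → t = ln(2.453/0.77)/k = 333700 s = 92.70 h.
Distance = v·t = 0.54·333700 = 180200 m = 180.2 km.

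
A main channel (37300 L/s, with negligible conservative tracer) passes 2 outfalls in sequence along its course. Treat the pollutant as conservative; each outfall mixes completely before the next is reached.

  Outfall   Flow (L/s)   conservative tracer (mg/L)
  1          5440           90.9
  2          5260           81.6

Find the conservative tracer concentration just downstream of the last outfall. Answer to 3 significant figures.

19.2 mg/L

After outfall 1: Q = 37300 + 5440 = 42740 L/s; C = (37300·0 + 5440·90.90)/42740 = 11.57 mg/L.
After outfall 2: Q = 42740 + 5260 = 48000 L/s; C = (42740·11.57 + 5260·81.60)/48000 = 19.24 mg/L.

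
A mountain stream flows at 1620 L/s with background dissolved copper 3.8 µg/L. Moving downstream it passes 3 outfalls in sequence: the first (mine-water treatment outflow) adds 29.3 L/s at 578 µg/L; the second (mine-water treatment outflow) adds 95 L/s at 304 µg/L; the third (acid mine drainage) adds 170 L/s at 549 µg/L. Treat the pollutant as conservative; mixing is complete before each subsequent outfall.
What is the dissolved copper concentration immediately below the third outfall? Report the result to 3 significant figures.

Below outfall 1: Q → 1649 L/s, C = (1620·3.800 + 29.30·578.0)/1649 = 14.00 µg/L.
Below outfall 2: Q → 1744 L/s, C = (1649·14.00 + 95.00·304.0)/1744 = 29.79 µg/L.
Below outfall 3: Q → 1914 L/s, C = (1744·29.79 + 170.0·549.0)/1914 = 75.90 µg/L.

75.9 µg/L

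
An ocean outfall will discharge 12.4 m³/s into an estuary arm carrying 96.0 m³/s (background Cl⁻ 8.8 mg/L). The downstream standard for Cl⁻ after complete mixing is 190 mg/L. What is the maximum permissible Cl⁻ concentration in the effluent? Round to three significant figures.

At the limit, (Qr·Cr + Qe·Cₑ)/(Qr + Qe) = 190:
Cₑ = (108.4·190 − 96.00·8.800) / 12.40 = 1593 mg/L.

1590 mg/L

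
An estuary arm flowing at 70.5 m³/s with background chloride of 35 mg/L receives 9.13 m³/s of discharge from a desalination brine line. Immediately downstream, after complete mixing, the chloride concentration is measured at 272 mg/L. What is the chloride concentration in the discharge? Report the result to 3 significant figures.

2100 mg/L

Mass balance: 70.50·35.00 + 9.130·Cₑ = 79.63·272.0
→ Cₑ = (79.63·272.0 − 70.50·35.00) / 9.130 = 2102 mg/L.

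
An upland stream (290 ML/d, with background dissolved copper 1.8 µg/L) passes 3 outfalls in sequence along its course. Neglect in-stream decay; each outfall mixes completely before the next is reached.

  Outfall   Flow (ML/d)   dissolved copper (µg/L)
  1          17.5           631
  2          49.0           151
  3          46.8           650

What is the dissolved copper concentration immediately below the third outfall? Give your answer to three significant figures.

Below outfall 1: Q → 307.5 ML/d, C = (290.0·1.800 + 17.50·631.0)/307.5 = 37.61 µg/L.
Below outfall 2: Q → 356.5 ML/d, C = (307.5·37.61 + 49.00·151.0)/356.5 = 53.19 µg/L.
Below outfall 3: Q → 403.3 ML/d, C = (356.5·53.19 + 46.80·650.0)/403.3 = 122.4 µg/L.

122 µg/L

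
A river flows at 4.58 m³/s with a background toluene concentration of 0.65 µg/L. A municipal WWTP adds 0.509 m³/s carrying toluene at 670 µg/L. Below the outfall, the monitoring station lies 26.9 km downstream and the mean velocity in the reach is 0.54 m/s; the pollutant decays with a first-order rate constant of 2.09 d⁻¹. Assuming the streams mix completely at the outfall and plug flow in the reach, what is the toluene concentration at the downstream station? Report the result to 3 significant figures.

20.3 µg/L

Conservation of mass: C = (4.580·0.6500 + 0.5090·670.0) / 5.089 = 344.0/5.089 = 67.60 µg/L.
Travel time t = 26.9·1000 / 0.54 = 49810 s = 13.84 h.
Decay over the reach: 67.60·exp(−kt) = 67.60·0.2997 = 20.26 µg/L.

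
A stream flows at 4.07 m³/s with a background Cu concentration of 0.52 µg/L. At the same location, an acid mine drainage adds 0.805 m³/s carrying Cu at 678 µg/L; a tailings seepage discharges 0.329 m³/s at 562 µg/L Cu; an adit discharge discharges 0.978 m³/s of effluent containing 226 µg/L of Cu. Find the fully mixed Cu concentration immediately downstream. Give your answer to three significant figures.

After mixing, C = (4.070·0.5200 + 0.8050·678.0 + 0.3290·562.0 + 0.9780·226.0) / 6.182 = 953.8/6.182 = 154.3 µg/L.

154 µg/L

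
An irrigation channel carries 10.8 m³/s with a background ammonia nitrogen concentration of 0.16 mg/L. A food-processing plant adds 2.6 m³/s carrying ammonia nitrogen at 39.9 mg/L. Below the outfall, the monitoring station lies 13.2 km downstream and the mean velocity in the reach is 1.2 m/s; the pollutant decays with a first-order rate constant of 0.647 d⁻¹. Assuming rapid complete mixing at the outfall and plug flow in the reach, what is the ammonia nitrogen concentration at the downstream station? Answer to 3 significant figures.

7.25 mg/L

Mass balance: C = (10.80·0.1600 + 2.600·39.90) / 13.40 = 105.5/13.40 = 7.871 mg/L.
Travel time t = 13.2·1000 / 1.2 = 11000 s = 3.056 h.
Applying C = C₀e^(−kt): 7.871 × 0.9209 = 7.248 mg/L.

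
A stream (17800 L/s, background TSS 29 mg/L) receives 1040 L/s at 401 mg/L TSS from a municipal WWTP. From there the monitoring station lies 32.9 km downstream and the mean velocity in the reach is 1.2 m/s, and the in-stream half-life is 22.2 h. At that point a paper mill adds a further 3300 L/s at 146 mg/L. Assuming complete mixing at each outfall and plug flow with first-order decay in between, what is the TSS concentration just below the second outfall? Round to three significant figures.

After mixing, C = (17800·29.00 + 1040·401.0) / 18840 = 933200/18840 = 49.54 mg/L; combined flow 18840 L/s.
Travel time t = 32.9·1000 / 1.2 = 27420 s = 7.616 h.
Half-life 22.2 h → k = ln 2 / 22.2 = 0.03122 h⁻¹ = 0.7493 d⁻¹.
After decay, C = 49.54 × e^(−kt) = 49.54 × 0.7884 = 39.05 mg/L.
Second outfall: C = (18840·39.05 + 3300·146.0)/22140 = 54.99 mg/L.

55.0 mg/L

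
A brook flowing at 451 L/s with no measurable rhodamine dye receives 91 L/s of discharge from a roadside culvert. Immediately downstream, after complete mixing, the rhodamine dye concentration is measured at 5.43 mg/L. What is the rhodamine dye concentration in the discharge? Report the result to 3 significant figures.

32.3 mg/L

Mass balance: 451.0·0 + 91.00·Cₑ = 542.0·5.430
→ Cₑ = (542.0·5.430 − 451.0·0) / 91.00 = 32.34 mg/L.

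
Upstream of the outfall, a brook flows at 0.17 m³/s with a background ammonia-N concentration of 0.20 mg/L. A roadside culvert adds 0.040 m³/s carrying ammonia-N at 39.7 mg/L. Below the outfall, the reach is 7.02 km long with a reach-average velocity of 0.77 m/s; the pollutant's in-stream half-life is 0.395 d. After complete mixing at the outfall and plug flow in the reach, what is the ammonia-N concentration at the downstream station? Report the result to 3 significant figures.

6.42 mg/L

Mass balance: C = (0.1700·0.2000 + 0.04000·39.70) / 0.2100 = 1.622/0.2100 = 7.724 mg/L.
Travel time t = 7.02·1000 / 0.77 = 9117 s = 2.532 h.
Half-life 0.395 d → k = ln 2 / 0.395 = 1.755 d⁻¹.
Decay over the reach: 7.724·exp(−kt) = 7.724·0.8310 = 6.418 mg/L.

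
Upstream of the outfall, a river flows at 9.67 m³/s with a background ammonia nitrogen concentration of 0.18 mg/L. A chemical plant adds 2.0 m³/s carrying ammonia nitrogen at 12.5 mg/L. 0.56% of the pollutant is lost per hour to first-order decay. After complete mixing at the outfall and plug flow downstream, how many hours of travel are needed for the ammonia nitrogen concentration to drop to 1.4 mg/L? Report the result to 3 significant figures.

87.7 h

Mass balance: C = (9.670·0.1800 + 2.000·12.50) / 11.67 = 26.74/11.67 = 2.291 mg/L.
0.56%/h lost → k = −ln(1 − 0.0056) = 0.005616 h⁻¹.
2.291·exp(−k·t) = 1.4 → t = ln(2.291/1.4)/k = 315800 s = 87.73 h.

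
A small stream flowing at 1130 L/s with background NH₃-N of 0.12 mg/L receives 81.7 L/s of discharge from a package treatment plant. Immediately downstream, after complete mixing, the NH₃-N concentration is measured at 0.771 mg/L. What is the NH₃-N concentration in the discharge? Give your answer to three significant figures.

9.78 mg/L

Mass balance: 1130·0.1200 + 81.70·Cₑ = 1212·0.7710
→ Cₑ = (1212·0.7710 − 1130·0.1200) / 81.70 = 9.775 mg/L.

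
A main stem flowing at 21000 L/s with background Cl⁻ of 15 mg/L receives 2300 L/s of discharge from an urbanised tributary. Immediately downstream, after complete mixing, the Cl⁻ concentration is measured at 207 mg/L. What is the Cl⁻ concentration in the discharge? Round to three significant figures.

Mass balance: 21000·15.00 + 2300·Cₑ = 23300·207.0
→ Cₑ = (23300·207.0 − 21000·15.00) / 2300 = 1960 mg/L.

1960 mg/L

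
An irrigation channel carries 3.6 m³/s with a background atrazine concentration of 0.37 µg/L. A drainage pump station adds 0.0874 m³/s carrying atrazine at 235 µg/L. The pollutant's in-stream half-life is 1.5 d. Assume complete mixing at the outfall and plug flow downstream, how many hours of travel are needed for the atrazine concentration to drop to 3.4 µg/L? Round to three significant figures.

After mixing, C = (3.600·0.3700 + 0.08740·235.0) / 3.687 = 21.87/3.687 = 5.931 µg/L.
Half-life 1.5 d → k = ln 2 / 1.5 = 0.4621 d⁻¹.
5.931·exp(−k·t) = 3.4 → t = ln(5.931/3.4)/k = 104000 s = 28.90 h.

28.9 h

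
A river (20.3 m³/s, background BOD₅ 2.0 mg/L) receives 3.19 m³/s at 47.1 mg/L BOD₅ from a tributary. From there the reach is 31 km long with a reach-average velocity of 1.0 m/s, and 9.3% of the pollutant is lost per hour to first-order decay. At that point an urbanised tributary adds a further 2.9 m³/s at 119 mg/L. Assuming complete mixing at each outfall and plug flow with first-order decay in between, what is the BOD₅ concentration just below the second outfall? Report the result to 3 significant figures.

Mixed concentration C = ΣQC/ΣQ = (20.30·2.000 + 3.190·47.10) / 23.49 = 190.8/23.49 = 8.125 mg/L; combined flow 23.49 m³/s.
Travel time t = 31·1000 / 1.0 = 31000 s = 8.611 h.
9.3%/h lost → k = −ln(1 − 0.093) = 0.09761 h⁻¹.
Decay over the reach: 8.125·exp(−kt) = 8.125·0.4315 = 3.506 mg/L.
Second outfall: C = (23.49·3.506 + 2.900·119.0)/26.39 = 16.20 mg/L.

16.2 mg/L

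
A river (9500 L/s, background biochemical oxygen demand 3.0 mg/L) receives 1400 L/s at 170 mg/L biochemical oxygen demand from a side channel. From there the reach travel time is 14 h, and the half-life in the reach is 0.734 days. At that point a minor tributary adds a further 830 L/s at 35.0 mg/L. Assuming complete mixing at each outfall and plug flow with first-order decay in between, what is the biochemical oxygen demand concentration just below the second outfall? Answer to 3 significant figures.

Mass balance: C = (9500·3.000 + 1400·170.0) / 10900 = 266500/10900 = 24.45 mg/L; combined flow 10900 L/s.
Half-life 0.734 d → k = ln 2 / 0.734 = 0.9443 d⁻¹.
After decay, C = 24.45 × e^(−kt) = 24.45 × 0.5765 = 14.09 mg/L.
At the second outfall, C = (10900·14.09 + 830.0·35.00) / (10900 + 830.0) = 15.57 mg/L.

15.6 mg/L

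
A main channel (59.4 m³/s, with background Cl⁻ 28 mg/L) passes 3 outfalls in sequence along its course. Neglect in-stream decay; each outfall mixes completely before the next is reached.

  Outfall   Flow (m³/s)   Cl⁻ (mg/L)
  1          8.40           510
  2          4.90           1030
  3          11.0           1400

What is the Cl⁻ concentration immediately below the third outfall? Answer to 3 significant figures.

Outfall 1: combined Q = 67.80 m³/s; C = (59.40·28.00 + 8.400·510.0)/67.80 = 87.72 mg/L.
Outfall 2: combined Q = 72.70 m³/s; C = (67.80·87.72 + 4.900·1030)/72.70 = 151.2 mg/L.
Outfall 3: combined Q = 83.70 m³/s; C = (72.70·151.2 + 11.00·1400)/83.70 = 315.3 mg/L.

315 mg/L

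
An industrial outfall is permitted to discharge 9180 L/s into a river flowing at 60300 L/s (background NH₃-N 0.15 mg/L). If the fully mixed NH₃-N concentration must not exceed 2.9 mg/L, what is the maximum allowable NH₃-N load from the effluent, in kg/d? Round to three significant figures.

16600 kg/d

Mass balance at the limit: 60300·0.1500 + 9180·Cₑ = 69480·2.9 → Cₑ = 20.96 mg/L.
9180 L/s = 9.180 m³/s. Load = 9.180 m³/s × 20.96 g/m³ × 86 400 s/d = 16630 kg/d.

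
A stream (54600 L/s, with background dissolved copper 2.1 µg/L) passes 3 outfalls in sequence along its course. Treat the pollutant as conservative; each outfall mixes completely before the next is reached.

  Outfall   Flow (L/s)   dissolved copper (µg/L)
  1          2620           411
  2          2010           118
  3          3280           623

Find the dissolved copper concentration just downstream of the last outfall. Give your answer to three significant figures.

55.5 µg/L

Below outfall 1: Q → 57220 L/s, C = (54600·2.100 + 2620·411.0)/57220 = 20.82 µg/L.
Below outfall 2: Q → 59230 L/s, C = (57220·20.82 + 2010·118.0)/59230 = 24.12 µg/L.
Below outfall 3: Q → 62510 L/s, C = (59230·24.12 + 3280·623.0)/62510 = 55.54 µg/L.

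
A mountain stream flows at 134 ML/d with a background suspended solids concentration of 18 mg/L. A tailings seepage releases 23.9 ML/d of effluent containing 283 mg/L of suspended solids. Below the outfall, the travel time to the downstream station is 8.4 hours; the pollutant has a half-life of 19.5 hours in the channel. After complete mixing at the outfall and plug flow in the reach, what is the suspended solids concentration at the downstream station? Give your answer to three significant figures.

Conservation of mass: C = (134.0·18.00 + 23.90·283.0) / 157.9 = 9176/157.9 = 58.11 mg/L.
Half-life 19.5 h → k = ln 2 / 19.5 = 0.03555 h⁻¹ = 0.8531 d⁻¹.
First-order decay: C = 58.11·exp(−k·t) = 58.11·0.7419 = 43.11 mg/L.

43.1 mg/L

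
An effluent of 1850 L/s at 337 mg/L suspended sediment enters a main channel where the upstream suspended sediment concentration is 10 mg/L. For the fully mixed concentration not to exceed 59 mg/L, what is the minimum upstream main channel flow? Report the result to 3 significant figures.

Set C_mix = 59: (Q·10.00 + 1850·337.0) / (Q + 1850) = 59
→ Q = 1850·(337.0 − 59)/(59 − 10.00) = 10500 L/s.

10500 L/s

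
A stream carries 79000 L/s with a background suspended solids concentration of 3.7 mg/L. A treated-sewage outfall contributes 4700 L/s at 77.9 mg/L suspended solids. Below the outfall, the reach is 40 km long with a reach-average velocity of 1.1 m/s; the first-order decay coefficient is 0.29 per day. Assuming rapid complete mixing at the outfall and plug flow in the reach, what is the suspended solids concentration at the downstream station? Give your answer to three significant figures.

Mass balance: C = (79000·3.700 + 4700·77.90) / 83700 = 658400/83700 = 7.867 mg/L.
Travel time t = 40·1000 / 1.1 = 36360 s = 10.10 h.
After decay, C = 7.867 × e^(−kt) = 7.867 × 0.8851 = 6.963 mg/L.

6.96 mg/L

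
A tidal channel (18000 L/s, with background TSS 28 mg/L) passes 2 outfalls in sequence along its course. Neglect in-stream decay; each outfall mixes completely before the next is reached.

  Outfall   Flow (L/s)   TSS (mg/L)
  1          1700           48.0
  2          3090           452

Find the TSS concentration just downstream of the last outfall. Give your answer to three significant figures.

87.0 mg/L

Outfall 1: combined Q = 19700 L/s; C = (18000·28.00 + 1700·48.00)/19700 = 29.73 mg/L.
Outfall 2: combined Q = 22790 L/s; C = (19700·29.73 + 3090·452.0)/22790 = 86.98 mg/L.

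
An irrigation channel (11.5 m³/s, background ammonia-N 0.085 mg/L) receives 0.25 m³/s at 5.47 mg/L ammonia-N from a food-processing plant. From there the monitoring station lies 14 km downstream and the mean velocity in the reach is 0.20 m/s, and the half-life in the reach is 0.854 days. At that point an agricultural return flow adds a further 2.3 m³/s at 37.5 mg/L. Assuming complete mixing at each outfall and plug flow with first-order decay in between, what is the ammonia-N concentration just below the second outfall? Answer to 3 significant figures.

6.23 mg/L

Flow-weighted average: C = (11.50·0.08500 + 0.2500·5.470) / 11.75 = 2.345/11.75 = 0.1996 mg/L; combined flow 11.75 m³/s.
Travel time t = 14·1000 / 0.20 = 70000 s = 19.44 h.
Half-life 0.854 d → k = ln 2 / 0.854 = 0.8116 d⁻¹.
After decay, C = 0.1996 × e^(−kt) = 0.1996 × 0.5181 = 0.1034 mg/L.
Second outfall: C = (11.75·0.1034 + 2.300·37.50)/14.05 = 6.225 mg/L.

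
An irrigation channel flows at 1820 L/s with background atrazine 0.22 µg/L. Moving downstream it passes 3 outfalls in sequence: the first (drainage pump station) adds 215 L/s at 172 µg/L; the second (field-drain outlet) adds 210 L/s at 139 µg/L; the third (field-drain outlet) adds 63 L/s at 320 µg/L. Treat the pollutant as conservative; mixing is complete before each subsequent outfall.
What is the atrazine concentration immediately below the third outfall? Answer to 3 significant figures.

Outfall 1: combined Q = 2035 L/s; C = (1820·0.2200 + 215.0·172.0)/2035 = 18.37 µg/L.
Outfall 2: combined Q = 2245 L/s; C = (2035·18.37 + 210.0·139.0)/2245 = 29.65 µg/L.
Outfall 3: combined Q = 2308 L/s; C = (2245·29.65 + 63.00·320.0)/2308 = 37.58 µg/L.

37.6 µg/L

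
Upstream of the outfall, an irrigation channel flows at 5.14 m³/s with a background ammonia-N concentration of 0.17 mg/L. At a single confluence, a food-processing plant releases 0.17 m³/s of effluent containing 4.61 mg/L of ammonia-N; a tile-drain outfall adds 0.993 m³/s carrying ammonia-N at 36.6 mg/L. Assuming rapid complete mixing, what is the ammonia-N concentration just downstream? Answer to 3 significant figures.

6.03 mg/L

Mixed concentration C = ΣQC/ΣQ = (5.140·0.1700 + 0.1700·4.610 + 0.9930·36.60) / 6.303 = 38.00/6.303 = 6.029 mg/L.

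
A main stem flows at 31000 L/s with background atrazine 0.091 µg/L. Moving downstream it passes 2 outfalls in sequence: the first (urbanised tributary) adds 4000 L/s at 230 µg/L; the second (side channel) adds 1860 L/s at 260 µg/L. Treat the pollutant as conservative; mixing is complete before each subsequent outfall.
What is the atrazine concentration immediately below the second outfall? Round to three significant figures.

38.2 µg/L

After outfall 1: Q = 31000 + 4000 = 35000 L/s; C = (31000·0.09100 + 4000·230.0)/35000 = 26.37 µg/L.
After outfall 2: Q = 35000 + 1860 = 36860 L/s; C = (35000·26.37 + 1860·260.0)/36860 = 38.16 µg/L.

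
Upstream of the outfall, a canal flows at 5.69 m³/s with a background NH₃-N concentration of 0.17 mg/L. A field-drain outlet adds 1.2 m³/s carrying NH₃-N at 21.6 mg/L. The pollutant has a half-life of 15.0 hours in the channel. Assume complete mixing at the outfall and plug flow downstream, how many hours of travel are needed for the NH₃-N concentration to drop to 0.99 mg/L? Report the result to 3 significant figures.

Conservation of mass: C = (5.690·0.1700 + 1.200·21.60) / 6.890 = 26.89/6.890 = 3.902 mg/L.
Half-life 15.0 h → k = ln 2 / 15.0 = 0.04621 h⁻¹ = 1.109 d⁻¹.
3.902·exp(−k·t) = 0.99 → t = ln(3.902/0.99)/k = 106900 s = 29.68 h.

29.7 h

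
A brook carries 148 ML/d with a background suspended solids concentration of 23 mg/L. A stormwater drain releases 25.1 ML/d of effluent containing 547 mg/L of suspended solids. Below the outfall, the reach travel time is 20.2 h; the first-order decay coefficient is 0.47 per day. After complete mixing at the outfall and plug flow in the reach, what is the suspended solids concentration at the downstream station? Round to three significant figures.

66.6 mg/L

Mass balance: C = (148.0·23.00 + 25.10·547.0) / 173.1 = 17130/173.1 = 98.98 mg/L.
After decay, C = 98.98 × e^(−kt) = 98.98 × 0.6733 = 66.64 mg/L.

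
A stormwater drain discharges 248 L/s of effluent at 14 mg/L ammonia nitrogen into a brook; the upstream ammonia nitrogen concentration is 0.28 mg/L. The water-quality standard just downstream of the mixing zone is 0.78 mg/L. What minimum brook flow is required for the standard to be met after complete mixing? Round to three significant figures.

Set C_mix = 0.78: (Q·0.2800 + 248.0·14.00) / (Q + 248.0) = 0.78
→ Q = 248.0·(14.00 − 0.78)/(0.78 − 0.2800) = 6557 L/s.

6560 L/s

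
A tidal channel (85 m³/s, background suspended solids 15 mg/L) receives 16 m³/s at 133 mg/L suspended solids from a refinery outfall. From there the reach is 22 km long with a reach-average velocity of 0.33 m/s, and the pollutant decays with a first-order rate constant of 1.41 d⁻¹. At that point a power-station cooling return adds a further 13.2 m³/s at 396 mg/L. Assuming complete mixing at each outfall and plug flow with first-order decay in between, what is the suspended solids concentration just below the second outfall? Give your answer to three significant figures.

55.8 mg/L

Mass balance: C = (85.00·15.00 + 16.00·133.0) / 101.0 = 3403/101.0 = 33.69 mg/L; combined flow 101.0 m³/s.
Travel time t = 22·1000 / 0.33 = 66670 s = 18.52 h.
Decay over the reach: 33.69·exp(−kt) = 33.69·0.3369 = 11.35 mg/L.
At the second outfall, C = (101.0·11.35 + 13.20·396.0) / (101.0 + 13.20) = 55.81 mg/L.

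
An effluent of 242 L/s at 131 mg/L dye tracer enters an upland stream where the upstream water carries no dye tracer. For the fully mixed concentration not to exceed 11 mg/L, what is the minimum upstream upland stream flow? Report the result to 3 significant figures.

Set C_mix = 11: (Q·0 + 242.0·131.0) / (Q + 242.0) = 11
→ Q = 242.0·(131.0 − 11)/(11 − 0) = 2640 L/s.

2640 L/s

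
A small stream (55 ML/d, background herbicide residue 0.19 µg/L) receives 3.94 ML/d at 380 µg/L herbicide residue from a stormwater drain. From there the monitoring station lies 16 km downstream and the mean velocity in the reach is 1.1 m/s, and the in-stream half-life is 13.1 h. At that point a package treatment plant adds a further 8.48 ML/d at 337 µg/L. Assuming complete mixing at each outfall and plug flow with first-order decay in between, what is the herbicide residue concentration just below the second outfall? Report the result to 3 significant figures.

60.4 µg/L

After mixing, C = (55.00·0.1900 + 3.940·380.0) / 58.94 = 1508/58.94 = 25.58 µg/L; combined flow 58.94 ML/d.
Travel time t = 16·1000 / 1.1 = 14550 s = 4.040 h.
Half-life 13.1 h → k = ln 2 / 13.1 = 0.05291 h⁻¹ = 1.270 d⁻¹.
First-order decay: C = 25.58·exp(−k·t) = 25.58·0.8075 = 20.66 µg/L.
Second outfall: C = (58.94·20.66 + 8.480·337.0)/67.42 = 60.45 µg/L.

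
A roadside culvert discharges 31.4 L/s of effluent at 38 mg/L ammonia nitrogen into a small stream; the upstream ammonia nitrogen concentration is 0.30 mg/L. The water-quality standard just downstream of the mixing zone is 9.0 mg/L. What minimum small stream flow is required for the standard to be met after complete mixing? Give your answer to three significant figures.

105 L/s

Set C_mix = 9.0: (Q·0.3000 + 31.40·38.00) / (Q + 31.40) = 9.0
→ Q = 31.40·(38.00 − 9.0)/(9.0 − 0.3000) = 104.7 L/s.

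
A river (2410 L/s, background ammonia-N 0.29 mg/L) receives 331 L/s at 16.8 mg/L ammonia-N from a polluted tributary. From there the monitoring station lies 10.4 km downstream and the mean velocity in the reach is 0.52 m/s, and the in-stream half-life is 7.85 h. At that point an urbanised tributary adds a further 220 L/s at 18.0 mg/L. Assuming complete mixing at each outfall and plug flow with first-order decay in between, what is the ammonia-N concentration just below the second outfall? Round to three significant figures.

2.63 mg/L

Conservation of mass: C = (2410·0.2900 + 331.0·16.80) / 2741 = 6260/2741 = 2.284 mg/L; combined flow 2741 L/s.
Travel time t = 10.4·1000 / 0.52 = 20000 s = 5.556 h.
Half-life 7.85 h → k = ln 2 / 7.85 = 0.08830 h⁻¹ = 2.119 d⁻¹.
First-order decay: C = 2.284·exp(−k·t) = 2.284·0.6123 = 1.398 mg/L.
At the second outfall, C = (2741·1.398 + 220.0·18.00) / (2741 + 220.0) = 2.632 mg/L.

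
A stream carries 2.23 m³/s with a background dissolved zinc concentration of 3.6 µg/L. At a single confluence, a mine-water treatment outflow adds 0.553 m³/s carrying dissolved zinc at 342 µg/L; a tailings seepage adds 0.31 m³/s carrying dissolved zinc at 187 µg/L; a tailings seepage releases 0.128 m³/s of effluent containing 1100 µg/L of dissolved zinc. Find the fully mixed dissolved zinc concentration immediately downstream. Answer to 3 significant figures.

123 µg/L

Conservation of mass: C = (2.230·3.600 + 0.5530·342.0 + 0.3100·187.0 + 0.1280·1100) / 3.221 = 395.9/3.221 = 122.9 µg/L.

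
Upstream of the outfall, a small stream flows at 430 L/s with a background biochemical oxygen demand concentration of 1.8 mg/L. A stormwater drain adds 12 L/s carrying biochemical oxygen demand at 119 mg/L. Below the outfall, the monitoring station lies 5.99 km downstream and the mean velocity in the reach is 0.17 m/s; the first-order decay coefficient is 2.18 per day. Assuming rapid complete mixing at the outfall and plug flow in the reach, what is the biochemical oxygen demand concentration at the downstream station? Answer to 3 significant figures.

2.05 mg/L

Flow-weighted average: C = (430.0·1.800 + 12.00·119.0) / 442.0 = 2202/442.0 = 4.982 mg/L.
Travel time t = 5.99·1000 / 0.17 = 35240 s = 9.788 h.
Decay over the reach: 4.982·exp(−kt) = 4.982·0.4111 = 2.048 mg/L.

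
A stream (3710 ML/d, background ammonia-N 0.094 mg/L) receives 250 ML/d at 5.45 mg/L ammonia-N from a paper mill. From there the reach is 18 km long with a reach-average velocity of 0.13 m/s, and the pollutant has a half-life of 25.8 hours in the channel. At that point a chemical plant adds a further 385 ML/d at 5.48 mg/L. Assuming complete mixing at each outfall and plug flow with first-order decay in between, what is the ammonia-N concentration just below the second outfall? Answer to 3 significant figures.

0.626 mg/L

Flow-weighted average: C = (3710·0.09400 + 250.0·5.450) / 3960 = 1711/3960 = 0.4321 mg/L; combined flow 3960 ML/d.
Travel time t = 18·1000 / 0.13 = 138500 s = 38.46 h.
Half-life 25.8 h → k = ln 2 / 25.8 = 0.02687 h⁻¹ = 0.6448 d⁻¹.
After decay, C = 0.4321 × e^(−kt) = 0.4321 × 0.3558 = 0.1538 mg/L.
At the second outfall, C = (3960·0.1538 + 385.0·5.480) / (3960 + 385.0) = 0.6257 mg/L.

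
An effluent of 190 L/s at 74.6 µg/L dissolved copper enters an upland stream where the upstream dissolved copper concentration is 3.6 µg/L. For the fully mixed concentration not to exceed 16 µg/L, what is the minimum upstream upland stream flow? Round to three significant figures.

Set C_mix = 16: (Q·3.600 + 190.0·74.60) / (Q + 190.0) = 16
→ Q = 190.0·(74.60 − 16)/(16 − 3.600) = 897.9 L/s.

898 L/s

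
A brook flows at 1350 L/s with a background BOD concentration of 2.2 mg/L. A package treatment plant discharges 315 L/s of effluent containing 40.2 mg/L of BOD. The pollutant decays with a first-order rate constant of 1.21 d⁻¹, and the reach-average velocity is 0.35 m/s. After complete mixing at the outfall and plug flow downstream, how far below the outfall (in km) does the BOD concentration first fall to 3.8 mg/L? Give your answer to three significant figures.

22.6 km

Flow-weighted average: C = (1350·2.200 + 315.0·40.20) / 1665 = 15630/1665 = 9.389 mg/L.
Set 9.389·exp(−k·t) = 3.8 → t = ln(9.389/3.8)/k = 64590 s = 17.94 h.
Distance = v·t = 0.35·64590 = 22610 m = 22.61 km.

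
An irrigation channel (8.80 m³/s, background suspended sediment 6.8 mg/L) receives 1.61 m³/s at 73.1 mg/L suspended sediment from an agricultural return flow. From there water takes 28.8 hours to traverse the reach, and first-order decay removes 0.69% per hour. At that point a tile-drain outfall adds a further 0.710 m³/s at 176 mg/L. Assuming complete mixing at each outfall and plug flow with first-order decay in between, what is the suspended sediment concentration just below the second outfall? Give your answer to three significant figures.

Conservation of mass: C = (8.800·6.800 + 1.610·73.10) / 10.41 = 177.5/10.41 = 17.05 mg/L; combined flow 10.41 m³/s.
0.69%/h lost → k = −ln(1 − 0.0069) = 0.006924 h⁻¹.
Applying C = C₀e^(−kt): 17.05 × 0.8192 = 13.97 mg/L.
Second outfall: C = (10.41·13.97 + 0.7100·176.0)/11.12 = 24.32 mg/L.

24.3 mg/L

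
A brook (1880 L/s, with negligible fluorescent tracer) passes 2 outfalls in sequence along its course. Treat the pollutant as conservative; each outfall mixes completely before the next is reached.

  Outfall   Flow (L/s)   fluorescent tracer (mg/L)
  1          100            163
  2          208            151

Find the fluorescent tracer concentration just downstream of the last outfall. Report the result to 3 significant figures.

21.8 mg/L

After outfall 1: Q = 1880 + 100.0 = 1980 L/s; C = (1880·0 + 100.0·163.0)/1980 = 8.232 mg/L.
After outfall 2: Q = 1980 + 208.0 = 2188 L/s; C = (1980·8.232 + 208.0·151.0)/2188 = 21.80 mg/L.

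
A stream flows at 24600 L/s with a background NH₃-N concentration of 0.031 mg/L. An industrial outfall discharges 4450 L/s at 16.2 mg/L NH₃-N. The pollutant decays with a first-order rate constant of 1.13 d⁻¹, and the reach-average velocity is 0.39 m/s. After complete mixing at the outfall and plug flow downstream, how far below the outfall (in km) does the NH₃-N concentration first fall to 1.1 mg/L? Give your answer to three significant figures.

Mixed concentration C = ΣQC/ΣQ = (24600·0.03100 + 4450·16.20) / 29050 = 72850/29050 = 2.508 mg/L.
Set 2.508·exp(−k·t) = 1.1 → t = ln(2.508/1.1)/k = 63010 s = 17.50 h.
Distance = v·t = 0.39·63010 = 24570 m = 24.57 km.

24.6 km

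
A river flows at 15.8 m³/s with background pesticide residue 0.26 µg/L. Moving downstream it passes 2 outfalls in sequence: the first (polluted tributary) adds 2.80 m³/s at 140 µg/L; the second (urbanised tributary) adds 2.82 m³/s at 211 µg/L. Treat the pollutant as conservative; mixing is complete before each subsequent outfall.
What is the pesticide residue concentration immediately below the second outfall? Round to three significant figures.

Outfall 1: combined Q = 18.60 m³/s; C = (15.80·0.2600 + 2.800·140.0)/18.60 = 21.30 µg/L.
Outfall 2: combined Q = 21.42 m³/s; C = (18.60·21.30 + 2.820·211.0)/21.42 = 46.27 µg/L.

46.3 µg/L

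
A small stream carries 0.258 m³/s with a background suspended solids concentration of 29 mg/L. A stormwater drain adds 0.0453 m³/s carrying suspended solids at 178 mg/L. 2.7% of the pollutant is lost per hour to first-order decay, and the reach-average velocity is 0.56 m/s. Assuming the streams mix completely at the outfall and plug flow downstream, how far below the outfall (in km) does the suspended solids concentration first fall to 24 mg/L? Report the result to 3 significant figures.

55.9 km

Mixed concentration C = ΣQC/ΣQ = (0.2580·29.00 + 0.04530·178.0) / 0.3033 = 15.55/0.3033 = 51.25 mg/L.
2.7%/h lost → k = −ln(1 − 0.027) = 0.02737 h⁻¹.
Set 51.25·exp(−k·t) = 24 → t = ln(51.25/24)/k = 99790 s = 27.72 h.
Distance = v·t = 0.56·99790 = 55880 m = 55.88 km.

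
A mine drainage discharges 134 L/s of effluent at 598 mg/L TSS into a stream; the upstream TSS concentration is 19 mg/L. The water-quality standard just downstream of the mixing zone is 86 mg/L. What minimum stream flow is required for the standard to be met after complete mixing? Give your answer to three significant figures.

Set C_mix = 86: (Q·19.00 + 134.0·598.0) / (Q + 134.0) = 86
→ Q = 134.0·(598.0 − 86)/(86 − 19.00) = 1024 L/s.

1020 L/s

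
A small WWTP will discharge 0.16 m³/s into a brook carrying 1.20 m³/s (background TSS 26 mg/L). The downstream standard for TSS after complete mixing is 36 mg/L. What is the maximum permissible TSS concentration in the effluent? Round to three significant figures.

At the limit, (Qr·Cr + Qe·Cₑ)/(Qr + Qe) = 36:
Cₑ = (1.360·36 − 1.200·26.00) / 0.1600 = 111.0 mg/L.

111 mg/L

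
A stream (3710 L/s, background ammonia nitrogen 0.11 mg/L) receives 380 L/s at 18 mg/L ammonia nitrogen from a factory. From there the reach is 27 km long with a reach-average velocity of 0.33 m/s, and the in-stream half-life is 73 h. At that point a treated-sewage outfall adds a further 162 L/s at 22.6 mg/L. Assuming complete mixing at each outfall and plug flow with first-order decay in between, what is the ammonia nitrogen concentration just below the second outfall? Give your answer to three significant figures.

2.23 mg/L

After mixing, C = (3710·0.1100 + 380.0·18.00) / 4090 = 7248/4090 = 1.772 mg/L; combined flow 4090 L/s.
Travel time t = 27·1000 / 0.33 = 81820 s = 22.73 h.
Half-life 73 h → k = ln 2 / 73 = 0.009495 h⁻¹ = 0.2279 d⁻¹.
After decay, C = 1.772 × e^(−kt) = 1.772 × 0.8059 = 1.428 mg/L.
Second outfall: C = (4090·1.428 + 162.0·22.60)/4252 = 2.235 mg/L.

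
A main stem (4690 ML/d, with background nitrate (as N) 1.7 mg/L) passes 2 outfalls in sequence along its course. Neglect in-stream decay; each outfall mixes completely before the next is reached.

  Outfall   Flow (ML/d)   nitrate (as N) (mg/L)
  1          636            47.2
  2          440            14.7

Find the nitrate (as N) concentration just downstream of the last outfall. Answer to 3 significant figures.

7.71 mg/L

Outfall 1: combined Q = 5326 ML/d; C = (4690·1.700 + 636.0·47.20)/5326 = 7.133 mg/L.
Outfall 2: combined Q = 5766 ML/d; C = (5326·7.133 + 440.0·14.70)/5766 = 7.711 mg/L.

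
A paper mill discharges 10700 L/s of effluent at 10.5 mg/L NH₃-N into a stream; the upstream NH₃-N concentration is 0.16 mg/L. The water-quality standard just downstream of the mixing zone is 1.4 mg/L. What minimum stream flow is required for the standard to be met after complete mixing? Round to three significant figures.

78500 L/s

Set C_mix = 1.4: (Q·0.1600 + 10700·10.50) / (Q + 10700) = 1.4
→ Q = 10700·(10.50 − 1.4)/(1.4 − 0.1600) = 78520 L/s.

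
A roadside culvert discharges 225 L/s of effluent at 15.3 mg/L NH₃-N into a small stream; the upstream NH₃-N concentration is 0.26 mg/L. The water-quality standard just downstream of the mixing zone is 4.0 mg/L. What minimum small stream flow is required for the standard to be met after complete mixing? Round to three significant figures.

Set C_mix = 4.0: (Q·0.2600 + 225.0·15.30) / (Q + 225.0) = 4.0
→ Q = 225.0·(15.30 − 4.0)/(4.0 − 0.2600) = 679.8 L/s.

680 L/s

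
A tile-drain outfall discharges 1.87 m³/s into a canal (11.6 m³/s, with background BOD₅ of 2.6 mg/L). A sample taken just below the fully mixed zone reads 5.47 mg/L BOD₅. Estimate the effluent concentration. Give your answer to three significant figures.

23.3 mg/L

Mass balance: 11.60·2.600 + 1.870·Cₑ = 13.47·5.470
→ Cₑ = (13.47·5.470 − 11.60·2.600) / 1.870 = 23.27 mg/L.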